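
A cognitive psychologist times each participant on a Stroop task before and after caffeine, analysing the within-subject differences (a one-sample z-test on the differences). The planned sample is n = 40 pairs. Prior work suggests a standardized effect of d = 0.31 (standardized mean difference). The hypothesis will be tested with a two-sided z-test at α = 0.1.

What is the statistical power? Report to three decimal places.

Noncentrality parameter: δ = d·√n = 0.31 × √40 = 1.9606
Two-sided α = 0.1 → critical value z_{0.05} = 1.645.
Power = Φ(δ − 1.645) + Φ(−δ − 1.645) = Φ(0.316) + Φ(-3.605) = 0.6239 + 0.0002 = 0.6241.

Power ≈ 0.624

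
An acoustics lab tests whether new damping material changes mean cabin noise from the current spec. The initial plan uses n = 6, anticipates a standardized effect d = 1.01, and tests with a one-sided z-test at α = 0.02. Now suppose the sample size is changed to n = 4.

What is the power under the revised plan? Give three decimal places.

Power ≈ 0.487

With n = 4: δ = d·√n = 1.01 × √4 = 2.0200. Critical value z_{0.02} = 2.054.
Revised power = Φ(δ − 2.054) = Φ(-0.034) = 0.4865.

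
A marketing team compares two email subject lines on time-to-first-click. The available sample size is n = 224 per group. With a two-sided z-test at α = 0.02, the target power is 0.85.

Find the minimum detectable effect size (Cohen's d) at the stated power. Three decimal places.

Required noncentrality: δ = z_{0.01} + z_{0.15} = 2.326 + 1.036 = 3.363.
(The second rejection-region term Φ(−δ − z_{α/2}) is negligible and dropped.)
δ = d·√(n/2) ⇒ d = δ/√(n/2) = 3.363/√(224/2) = 0.3178.

d ≈ 0.318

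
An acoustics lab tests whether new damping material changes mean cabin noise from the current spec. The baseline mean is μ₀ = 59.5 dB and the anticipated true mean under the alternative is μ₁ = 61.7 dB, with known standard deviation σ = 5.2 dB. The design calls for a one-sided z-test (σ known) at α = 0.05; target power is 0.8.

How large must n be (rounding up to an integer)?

Standardized effect: d = |μ₁ − μ₀| / σ = |61.7 − 59.5| / 5.2 = 0.4231
Set Φ(δ − 1.645) = 0.8; then δ − 1.645 = Φ⁻¹(0.8) = 0.842, giving δ = 2.486.
δ = d·√n ⇒ n = (δ/d)² = (2.486 / 0.4231)² = 34.54.
Rounding up, n = 35.

n = 35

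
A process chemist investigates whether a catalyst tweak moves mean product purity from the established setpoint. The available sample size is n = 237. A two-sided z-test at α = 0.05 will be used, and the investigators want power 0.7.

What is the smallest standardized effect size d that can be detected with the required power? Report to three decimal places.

Required noncentrality: δ = z_{0.025} + z_{0.30} = 1.960 + 0.524 = 2.484.
(Lower-tail contribution to power is negligible for δ > 0.)
δ = d·√n ⇒ d = δ/√n = 2.484/√237 = 0.1614.

d ≈ 0.161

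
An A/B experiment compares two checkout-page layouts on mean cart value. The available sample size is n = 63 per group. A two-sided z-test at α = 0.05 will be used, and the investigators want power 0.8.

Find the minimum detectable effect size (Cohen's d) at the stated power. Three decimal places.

Need Φ(δ − 1.960) = 0.8, so δ = 1.960 + 0.842 = 2.802.
(Lower-tail contribution to power is negligible for δ > 0.)
δ = d·√(n/2) ⇒ d = δ/√(n/2) = 2.802/√(63/2) = 0.4992.

d ≈ 0.499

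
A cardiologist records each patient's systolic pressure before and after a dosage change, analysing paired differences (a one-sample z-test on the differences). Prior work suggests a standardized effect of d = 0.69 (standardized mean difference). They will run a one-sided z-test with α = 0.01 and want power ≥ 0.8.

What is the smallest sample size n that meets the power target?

n = 22

For power 0.8 need Φ(δ − z_{0.01}) = 0.8, so δ = z_{0.01} + z_{0.20} = 2.326 + 0.842 = 3.168.
δ = d·√n ⇒ n = (δ/d)² = (3.168 / 0.69)² = 21.08.
Rounding up, n = 22.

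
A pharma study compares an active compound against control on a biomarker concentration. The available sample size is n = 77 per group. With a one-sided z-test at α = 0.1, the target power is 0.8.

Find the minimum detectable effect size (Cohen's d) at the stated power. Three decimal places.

Need Φ(δ − 1.282) = 0.8, so δ = 1.282 + 0.842 = 2.123.
δ = d·√(n/2) ⇒ d = δ/√(n/2) = 2.123/√(77/2) = 0.3422.

d ≈ 0.342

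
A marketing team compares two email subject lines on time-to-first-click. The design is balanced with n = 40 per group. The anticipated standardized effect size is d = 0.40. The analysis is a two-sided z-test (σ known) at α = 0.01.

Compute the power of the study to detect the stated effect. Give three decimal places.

Power ≈ 0.216

Noncentrality parameter: δ = d·√(n/2) = 0.40 × √(40/2) = 1.7889
Two-sided α = 0.01 → critical value z_{0.005} = 2.576.
Power = Φ(δ − 2.576) + Φ(−δ − 2.576) = Φ(-0.787) + Φ(-4.365) = 0.2156 + 0.0000 = 0.2157.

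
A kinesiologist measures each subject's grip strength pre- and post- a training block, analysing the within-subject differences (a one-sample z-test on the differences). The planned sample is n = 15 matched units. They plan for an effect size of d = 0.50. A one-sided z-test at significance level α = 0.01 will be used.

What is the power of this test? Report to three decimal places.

Power ≈ 0.348

Noncentrality parameter: δ = d·√n = 0.50 × √15 = 1.9365
One-sided α = 0.01 → critical value z_{0.01} = 2.326.
Power = P(Z > 2.326 − δ) = Φ(-0.390) = 0.3483.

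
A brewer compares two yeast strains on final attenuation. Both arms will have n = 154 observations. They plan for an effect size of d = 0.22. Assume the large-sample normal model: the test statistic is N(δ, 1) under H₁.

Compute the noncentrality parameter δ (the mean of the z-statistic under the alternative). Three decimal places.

δ ≈ 1.930

δ = d·√(n/2) = 0.22 × √(154/2) = 1.9305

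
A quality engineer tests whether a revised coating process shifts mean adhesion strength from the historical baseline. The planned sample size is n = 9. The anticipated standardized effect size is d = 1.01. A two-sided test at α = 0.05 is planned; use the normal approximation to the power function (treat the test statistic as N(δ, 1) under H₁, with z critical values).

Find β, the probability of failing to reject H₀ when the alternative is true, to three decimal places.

Noncentrality parameter: δ = d·√n = 1.01 × √9 = 3.0300
Critical value for a two-sided test at α = 0.05: z_{α/2} = 1.960.
Power = Φ(δ − 1.960) + Φ(−δ − 1.960) = Φ(1.070) + Φ(-4.990) = 0.8577 + 0.0000 = 0.8577.
Type II error: β = 1 − power = 1 − 0.8577 = 0.1423.

β ≈ 0.142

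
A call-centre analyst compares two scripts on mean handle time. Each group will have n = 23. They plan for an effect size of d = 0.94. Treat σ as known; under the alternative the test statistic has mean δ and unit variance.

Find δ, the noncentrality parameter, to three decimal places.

δ ≈ 3.188

The noncentrality parameter scales effect size by the design's sample-size factor: δ = d·√(n/2) = 0.94 × √(23/2) = 3.1877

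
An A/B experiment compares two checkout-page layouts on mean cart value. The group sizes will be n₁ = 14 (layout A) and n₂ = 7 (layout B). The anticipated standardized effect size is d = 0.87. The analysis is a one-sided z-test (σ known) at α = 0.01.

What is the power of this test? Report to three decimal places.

Power ≈ 0.327

Noncentrality parameter: δ = d / √(1/n₁ + 1/n₂) = 0.87 / √(1/14 + 1/7) = 1.8794
One-sided α = 0.01 → critical value z_{0.01} = 2.326.
Power = Φ(δ − 2.326) = Φ(-0.447) = 0.3275.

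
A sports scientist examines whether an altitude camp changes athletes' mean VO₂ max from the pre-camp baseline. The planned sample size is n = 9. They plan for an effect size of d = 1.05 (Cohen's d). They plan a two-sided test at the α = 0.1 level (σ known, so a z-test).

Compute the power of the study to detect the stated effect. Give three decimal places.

Noncentrality parameter: δ = d·√n = 1.05 × √9 = 3.1500
Two-sided α = 0.1 → critical value z_{0.05} = 1.645.
Power = Φ(δ − 1.645) + Φ(−δ − 1.645) = Φ(1.505) + Φ(-4.795) = 0.9339 + 0.0000 = 0.9339.

Power ≈ 0.934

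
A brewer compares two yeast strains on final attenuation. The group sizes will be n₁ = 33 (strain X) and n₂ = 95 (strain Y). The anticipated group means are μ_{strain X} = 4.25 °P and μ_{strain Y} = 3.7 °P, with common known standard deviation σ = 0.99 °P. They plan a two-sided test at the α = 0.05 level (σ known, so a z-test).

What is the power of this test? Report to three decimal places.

Power ≈ 0.785

Standardized effect: d = |μ_{strain X} − μ_{strain Y}| / σ = |4.25 − 3.7| / 0.99 = 0.5556
Noncentrality parameter: δ = d / √(1/n₁ + 1/n₂) = 0.5556 / √(1/33 + 1/95) = 2.7494
Two-sided α = 0.05 → critical value z_{0.025} = 1.960.
Power = Φ(δ − 1.960) + Φ(−δ − 1.960) = Φ(0.789) + Φ(-4.709) = 0.7851 + 0.0000 = 0.7851.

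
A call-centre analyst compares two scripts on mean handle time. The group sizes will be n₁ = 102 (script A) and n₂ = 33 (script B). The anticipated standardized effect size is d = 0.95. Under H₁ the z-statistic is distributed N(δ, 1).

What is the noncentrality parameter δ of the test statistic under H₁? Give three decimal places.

δ ≈ 4.744

δ = d / √(1/n₁ + 1/n₂) = 0.95 / √(1/102 + 1/33) = 4.7437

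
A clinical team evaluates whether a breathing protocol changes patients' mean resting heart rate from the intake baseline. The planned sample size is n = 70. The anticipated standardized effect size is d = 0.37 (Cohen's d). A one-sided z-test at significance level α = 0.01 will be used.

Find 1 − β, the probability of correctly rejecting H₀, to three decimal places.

Noncentrality parameter: δ = d·√n = 0.37 × √70 = 3.0956
One-sided α = 0.01 → critical value z_{0.01} = 2.326.
Power = P(Z > 2.326 − δ) = Φ(0.769) = 0.7791.

Power ≈ 0.779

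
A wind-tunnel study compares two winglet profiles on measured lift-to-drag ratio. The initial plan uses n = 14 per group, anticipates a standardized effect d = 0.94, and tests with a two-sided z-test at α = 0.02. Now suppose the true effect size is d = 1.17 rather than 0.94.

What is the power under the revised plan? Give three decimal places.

With d = 1.17: δ = d·√(n/2) = 1.17 × √(14/2) = 3.0955. Critical value z_{0.01} = 2.326.
Revised power = Φ(δ − 2.326) + Φ(−δ − 2.326) = Φ(0.769) + Φ(-5.422) = 0.7791 + 0.0000 = 0.7791.

Power ≈ 0.779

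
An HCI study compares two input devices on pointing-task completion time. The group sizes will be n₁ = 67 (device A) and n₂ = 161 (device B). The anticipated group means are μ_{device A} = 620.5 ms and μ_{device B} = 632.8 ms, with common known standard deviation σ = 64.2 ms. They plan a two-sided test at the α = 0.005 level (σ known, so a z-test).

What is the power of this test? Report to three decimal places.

Standardized effect: d = |μ_{device A} − μ_{device B}| / σ = |620.5 − 632.8| / 64.2 = 0.1916
Noncentrality parameter: δ = d / √(1/n₁ + 1/n₂) = 0.1916 / √(1/67 + 1/161) = 1.3178
Two-sided α = 0.005 → critical value z_{0.0025} = 2.807.
Power = Φ(δ − 2.807) + Φ(−δ − 2.807) = Φ(-1.489) + Φ(-4.125) = 0.0682 + 0.0000 = 0.0682.

Power ≈ 0.068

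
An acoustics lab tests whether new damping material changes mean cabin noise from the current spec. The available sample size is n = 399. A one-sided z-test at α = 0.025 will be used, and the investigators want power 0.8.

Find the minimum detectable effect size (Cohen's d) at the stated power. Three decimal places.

Required noncentrality: δ = z_{0.025} + z_{0.20} = 1.960 + 0.842 = 2.802.
δ = d·√n ⇒ d = δ/√n = 2.802/√399 = 0.1403.

d ≈ 0.140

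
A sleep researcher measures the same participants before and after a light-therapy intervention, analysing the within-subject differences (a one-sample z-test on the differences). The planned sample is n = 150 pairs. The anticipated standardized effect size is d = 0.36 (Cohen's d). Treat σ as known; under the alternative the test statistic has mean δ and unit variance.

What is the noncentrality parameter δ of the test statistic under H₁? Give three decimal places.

δ = d·√n = 0.36 × √150 = 4.4091

δ ≈ 4.409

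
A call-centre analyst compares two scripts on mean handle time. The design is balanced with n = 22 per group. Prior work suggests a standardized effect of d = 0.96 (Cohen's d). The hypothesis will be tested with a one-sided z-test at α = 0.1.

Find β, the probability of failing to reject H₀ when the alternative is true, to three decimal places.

Noncentrality parameter: δ = d·√(n/2) = 0.96 × √(22/2) = 3.1840
Critical value for a one-sided test at α = 0.1: z_α = 1.282.
Power = P(Z > 1.282 − δ) = Φ(1.902) = 0.9714.
Type II error: β = 1 − power = 1 − 0.9714 = 0.0286.

β ≈ 0.029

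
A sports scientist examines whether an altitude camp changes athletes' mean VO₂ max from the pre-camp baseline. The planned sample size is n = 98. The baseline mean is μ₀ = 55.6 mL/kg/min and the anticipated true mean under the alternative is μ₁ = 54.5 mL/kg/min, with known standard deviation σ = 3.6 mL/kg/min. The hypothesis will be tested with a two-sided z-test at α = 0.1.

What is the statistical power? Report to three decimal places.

Standardized effect: d = |μ₁ − μ₀| / σ = |54.5 − 55.6| / 3.6 = 0.3056
Noncentrality parameter: δ = d·√n = 0.3056 × √98 = 3.0248
Critical value for a two-sided test at α = 0.1: z_{α/2} = 1.645.
Power = Φ(δ − 1.645) + Φ(−δ − 1.645) = Φ(1.380) + Φ(-4.670) = 0.9162 + 0.0000 = 0.9162.

Power ≈ 0.916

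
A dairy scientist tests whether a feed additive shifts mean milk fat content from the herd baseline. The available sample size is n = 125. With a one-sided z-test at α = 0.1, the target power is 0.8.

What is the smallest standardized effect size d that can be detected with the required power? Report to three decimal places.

d ≈ 0.190

Required noncentrality: δ = z_{0.1} + z_{0.20} = 1.282 + 0.842 = 2.123.
δ = d·√n ⇒ d = δ/√n = 2.123/√125 = 0.1899.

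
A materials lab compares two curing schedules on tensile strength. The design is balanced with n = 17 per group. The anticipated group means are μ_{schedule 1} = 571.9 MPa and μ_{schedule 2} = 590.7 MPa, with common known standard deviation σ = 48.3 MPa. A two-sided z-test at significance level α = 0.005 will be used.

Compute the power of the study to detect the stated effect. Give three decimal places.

Power ≈ 0.047

Standardized effect: d = |μ_{schedule 1} − μ_{schedule 2}| / σ = |571.9 − 590.7| / 48.3 = 0.3892
Noncentrality parameter: δ = d·√(n/2) = 0.3892 × √(17/2) = 1.1348
Two-sided α = 0.005 → critical value z_{0.0025} = 2.807.
Power = Φ(δ − 2.807) + Φ(−δ − 2.807) = Φ(-1.672) + Φ(-3.942) = 0.0472 + 0.0000 = 0.0473.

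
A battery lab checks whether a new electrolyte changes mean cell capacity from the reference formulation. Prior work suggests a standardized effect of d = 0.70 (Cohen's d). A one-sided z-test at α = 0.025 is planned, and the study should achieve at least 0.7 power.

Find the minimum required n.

Set Φ(δ − 1.960) = 0.7; then δ − 1.960 = Φ⁻¹(0.7) = 0.524, giving δ = 2.484.
δ = d·√n ⇒ n = (δ/d)² = (2.484 / 0.70)² = 12.60.
Round up to the next whole unit.

n = 13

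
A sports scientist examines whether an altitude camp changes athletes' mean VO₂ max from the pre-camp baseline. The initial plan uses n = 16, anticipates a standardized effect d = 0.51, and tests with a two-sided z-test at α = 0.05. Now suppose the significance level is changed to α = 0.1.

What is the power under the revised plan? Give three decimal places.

δ = d·√n = 0.51 × √16 = 2.0400 (unchanged). New critical value: z_{0.05} = 1.645.
Revised power = Φ(δ − 1.645) + Φ(−δ − 1.645) = Φ(0.395) + Φ(-3.685) = 0.6536 + 0.0001 = 0.6537.

Power ≈ 0.654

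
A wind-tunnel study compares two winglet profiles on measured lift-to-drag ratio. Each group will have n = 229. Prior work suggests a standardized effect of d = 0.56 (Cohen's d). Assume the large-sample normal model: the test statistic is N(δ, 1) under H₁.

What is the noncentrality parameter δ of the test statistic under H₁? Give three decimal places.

δ ≈ 5.992

δ = d·√(n/2) = 0.56 × √(229/2) = 5.9923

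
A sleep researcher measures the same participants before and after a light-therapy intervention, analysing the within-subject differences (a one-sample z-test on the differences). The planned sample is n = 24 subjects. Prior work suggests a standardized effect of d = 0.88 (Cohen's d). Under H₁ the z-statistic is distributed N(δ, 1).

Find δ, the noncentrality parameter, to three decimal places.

δ ≈ 4.311

δ = d·√n = 0.88 × √24 = 4.3111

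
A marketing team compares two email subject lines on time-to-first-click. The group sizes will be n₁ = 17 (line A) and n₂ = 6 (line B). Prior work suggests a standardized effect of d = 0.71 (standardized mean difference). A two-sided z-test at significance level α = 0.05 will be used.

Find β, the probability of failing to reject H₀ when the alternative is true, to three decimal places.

β ≈ 0.679

Noncentrality parameter: δ = d / √(1/n₁ + 1/n₂) = 0.71 / √(1/17 + 1/6) = 1.4952
Two-sided α = 0.05 → critical value z_{0.025} = 1.960.
Power = Φ(δ − 1.960) + Φ(−δ − 1.960) = Φ(-0.465) + Φ(-3.455) = 0.3210 + 0.0003 = 0.3213.
Type II error: β = 1 − power = 1 − 0.3213 = 0.6787.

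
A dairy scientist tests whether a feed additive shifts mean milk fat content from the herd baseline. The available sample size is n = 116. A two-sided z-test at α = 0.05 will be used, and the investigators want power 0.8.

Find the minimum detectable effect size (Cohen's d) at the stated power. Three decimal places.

Required noncentrality: δ = z_{0.025} + z_{0.20} = 1.960 + 0.842 = 2.802.
(The second rejection-region term Φ(−δ − z_{α/2}) is negligible and dropped.)
δ = d·√n ⇒ d = δ/√n = 2.802/√116 = 0.2601.

d ≈ 0.260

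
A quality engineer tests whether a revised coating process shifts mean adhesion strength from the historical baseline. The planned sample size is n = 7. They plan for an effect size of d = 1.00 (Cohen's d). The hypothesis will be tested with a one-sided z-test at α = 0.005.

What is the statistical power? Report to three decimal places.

Power ≈ 0.528

Noncentrality parameter: δ = d·√n = 1.00 × √7 = 2.6458
One-sided α = 0.005 → critical value z_{0.005} = 2.576.
Power = P(Z > 2.576 − δ) = Φ(0.070) = 0.5279.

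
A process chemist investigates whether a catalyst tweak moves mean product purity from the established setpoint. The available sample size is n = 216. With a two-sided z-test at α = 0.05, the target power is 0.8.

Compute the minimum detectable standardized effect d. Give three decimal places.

d ≈ 0.191

Required noncentrality: δ = z_{0.025} + z_{0.20} = 1.960 + 0.842 = 2.802.
(Lower-tail contribution to power is negligible for δ > 0.)
δ = d·√n ⇒ d = δ/√n = 2.802/√216 = 0.1906.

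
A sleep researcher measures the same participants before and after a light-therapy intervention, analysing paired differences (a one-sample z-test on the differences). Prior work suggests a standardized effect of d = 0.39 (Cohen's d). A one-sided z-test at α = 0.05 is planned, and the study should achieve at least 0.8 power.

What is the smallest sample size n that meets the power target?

For power 0.8 need Φ(δ − z_{0.05}) = 0.8, so δ = z_{0.05} + z_{0.20} = 1.645 + 0.842 = 2.486.
δ = d·√n ⇒ n = (δ/d)² = (2.486 / 0.39)² = 40.65.
Rounding up, n = 41.

n = 41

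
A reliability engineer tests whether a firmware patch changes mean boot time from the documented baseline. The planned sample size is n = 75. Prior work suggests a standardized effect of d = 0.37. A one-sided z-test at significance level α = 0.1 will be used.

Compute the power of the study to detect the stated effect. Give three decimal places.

Power ≈ 0.973

Noncentrality parameter: δ = d·√n = 0.37 × √75 = 3.2043
Critical value for a one-sided test at α = 0.1: z_α = 1.282.
Power = P(Z > 1.282 − δ) = Φ(1.923) = 0.9727.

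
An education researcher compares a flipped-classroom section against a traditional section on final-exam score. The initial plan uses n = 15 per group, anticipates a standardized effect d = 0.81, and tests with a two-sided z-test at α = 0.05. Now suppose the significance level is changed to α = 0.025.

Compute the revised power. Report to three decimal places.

Power ≈ 0.491

δ = d·√(n/2) = 0.81 × √(15/2) = 2.2183 (unchanged). New critical value: z_{0.0125} = 2.241.
Revised power = Φ(δ − 2.241) + Φ(−δ − 2.241) = Φ(-0.023) + Φ(-4.460) = 0.4908 + 0.0000 = 0.4908.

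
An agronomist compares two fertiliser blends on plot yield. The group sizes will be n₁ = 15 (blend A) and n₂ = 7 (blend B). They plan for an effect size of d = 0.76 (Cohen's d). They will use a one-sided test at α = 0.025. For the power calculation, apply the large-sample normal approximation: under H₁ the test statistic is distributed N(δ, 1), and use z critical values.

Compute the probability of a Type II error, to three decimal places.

β ≈ 0.618

Noncentrality parameter: δ = d / √(1/n₁ + 1/n₂) = 0.76 / √(1/15 + 1/7) = 1.6603
Critical value for a one-sided test at α = 0.025: z_α = 1.960.
Power = Φ(δ − 1.960) = Φ(-0.300) = 0.3822.
Type II error: β = 1 − power = 1 − 0.3822 = 0.6178.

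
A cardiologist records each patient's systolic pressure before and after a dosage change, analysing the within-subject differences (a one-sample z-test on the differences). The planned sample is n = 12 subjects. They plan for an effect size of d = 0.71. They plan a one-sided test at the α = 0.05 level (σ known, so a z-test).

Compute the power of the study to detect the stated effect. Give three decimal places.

Power ≈ 0.792

Noncentrality parameter: δ = d·√n = 0.71 × √12 = 2.4595
Critical value for a one-sided test at α = 0.05: z_α = 1.645.
Power = P(Z > 1.645 − δ) = Φ(0.815) = 0.7924.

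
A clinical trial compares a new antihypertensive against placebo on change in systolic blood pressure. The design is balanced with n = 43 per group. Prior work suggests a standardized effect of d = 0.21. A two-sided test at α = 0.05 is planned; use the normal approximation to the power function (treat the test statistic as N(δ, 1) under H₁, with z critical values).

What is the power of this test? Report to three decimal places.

Noncentrality parameter: δ = d·√(n/2) = 0.21 × √(43/2) = 0.9737
Two-sided α = 0.05 → critical value z_{0.025} = 1.960.
Power = Φ(δ − 1.960) + Φ(−δ − 1.960) = Φ(-0.986) + Φ(-2.934) = 0.1620 + 0.0017 = 0.1637.

Power ≈ 0.164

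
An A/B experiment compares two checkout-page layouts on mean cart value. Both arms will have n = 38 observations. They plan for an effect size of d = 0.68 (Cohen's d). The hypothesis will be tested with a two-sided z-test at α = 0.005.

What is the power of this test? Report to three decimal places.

Power ≈ 0.562

Noncentrality parameter: δ = d·√(n/2) = 0.68 × √(38/2) = 2.9641
Critical value for a two-sided test at α = 0.005: z_{α/2} = 2.807.
Power = Φ(δ − 2.807) + Φ(−δ − 2.807) = Φ(0.157) + Φ(-5.771) = 0.5624 + 0.0000 = 0.5624.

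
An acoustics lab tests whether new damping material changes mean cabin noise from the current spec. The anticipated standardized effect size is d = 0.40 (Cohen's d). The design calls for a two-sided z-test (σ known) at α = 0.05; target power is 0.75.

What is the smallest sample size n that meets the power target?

n = 44

For power 0.75 need Φ(δ − z_{0.025}) = 0.75, so δ = z_{0.025} + z_{0.25} = 1.960 + 0.674 = 2.634.
(For δ > 0 the lower-tail rejection region contributes negligibly to power, so the one-term inversion is standard.)
δ = d·√n ⇒ n = (δ/d)² = (2.634 / 0.40)² = 43.38.
Rounding up, n = 44.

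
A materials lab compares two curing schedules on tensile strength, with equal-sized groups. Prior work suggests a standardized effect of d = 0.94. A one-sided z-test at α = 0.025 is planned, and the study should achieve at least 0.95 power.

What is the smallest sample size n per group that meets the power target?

n = 30 per group

For power 0.95 need Φ(δ − z_{0.025}) = 0.95, so δ = z_{0.025} + z_{0.05} = 1.960 + 1.645 = 3.605.
δ = d·√(n/2) ⇒ n = 2(δ/d)² = 2 × (3.605 / 0.94)² = 29.41.
Round up to the next whole unit.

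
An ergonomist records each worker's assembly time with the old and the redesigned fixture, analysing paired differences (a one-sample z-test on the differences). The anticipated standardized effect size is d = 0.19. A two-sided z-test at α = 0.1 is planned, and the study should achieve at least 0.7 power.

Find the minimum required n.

n = 131

For power 0.7 need Φ(δ − z_{0.05}) = 0.7, so δ = z_{0.05} + z_{0.30} = 1.645 + 0.524 = 2.169.
(Ignoring the negligible lower-tail rejection probability gives the usual closed-form inversion.)
δ = d·√n ⇒ n = (δ/d)² = (2.169 / 0.19)² = 130.35.
Round up to the next whole unit.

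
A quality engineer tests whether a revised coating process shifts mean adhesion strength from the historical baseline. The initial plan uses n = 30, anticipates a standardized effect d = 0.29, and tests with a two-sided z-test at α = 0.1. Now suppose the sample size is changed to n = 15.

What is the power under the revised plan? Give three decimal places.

Power ≈ 0.304

With n = 15: δ = d·√n = 0.29 × √15 = 1.1232. Critical value z_{0.05} = 1.645.
Revised power = Φ(δ − 1.645) + Φ(−δ − 1.645) = Φ(-0.522) + Φ(-2.768) = 0.3009 + 0.0028 = 0.3038.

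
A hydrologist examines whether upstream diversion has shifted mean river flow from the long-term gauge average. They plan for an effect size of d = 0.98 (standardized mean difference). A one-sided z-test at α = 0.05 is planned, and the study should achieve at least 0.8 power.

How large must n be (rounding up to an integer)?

Set Φ(δ − 1.645) = 0.8; then δ − 1.645 = Φ⁻¹(0.8) = 0.842, giving δ = 2.486.
δ = d·√n ⇒ n = (δ/d)² = (2.486 / 0.98)² = 6.44.
Round up to the next whole unit.

n = 7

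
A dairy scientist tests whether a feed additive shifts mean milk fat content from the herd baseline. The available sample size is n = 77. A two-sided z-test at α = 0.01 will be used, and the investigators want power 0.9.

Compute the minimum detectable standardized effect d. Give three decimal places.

d ≈ 0.440

Required noncentrality: δ = z_{0.005} + z_{0.10} = 2.576 + 1.282 = 3.857.
(The second rejection-region term Φ(−δ − z_{α/2}) is negligible and dropped.)
δ = d·√n ⇒ d = δ/√n = 3.857/√77 = 0.4396.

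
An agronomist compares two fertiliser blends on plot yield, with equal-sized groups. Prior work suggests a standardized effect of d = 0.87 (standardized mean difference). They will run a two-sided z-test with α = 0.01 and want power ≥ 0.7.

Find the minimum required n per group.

Set Φ(δ − 2.576) = 0.7; then δ − 2.576 = Φ⁻¹(0.7) = 0.524, giving δ = 3.100.
(Ignoring the negligible lower-tail rejection probability gives the usual closed-form inversion.)
δ = d·√(n/2) ⇒ n = 2(δ/d)² = 2 × (3.100 / 0.87)² = 25.40.
Rounding up, n = 26 per group.

n = 26 per group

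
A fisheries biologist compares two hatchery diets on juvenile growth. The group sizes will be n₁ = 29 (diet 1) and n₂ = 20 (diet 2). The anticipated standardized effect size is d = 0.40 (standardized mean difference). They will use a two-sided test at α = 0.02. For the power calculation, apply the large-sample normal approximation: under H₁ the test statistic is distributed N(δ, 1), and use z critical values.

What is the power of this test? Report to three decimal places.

Noncentrality parameter: δ = d / √(1/n₁ + 1/n₂) = 0.40 / √(1/29 + 1/20) = 1.3762
Critical value for a two-sided test at α = 0.02: z_{α/2} = 2.326.
Power = Φ(δ − 2.326) + Φ(−δ − 2.326) = Φ(-0.950) + Φ(-3.703) = 0.1710 + 0.0001 = 0.1711.

Power ≈ 0.171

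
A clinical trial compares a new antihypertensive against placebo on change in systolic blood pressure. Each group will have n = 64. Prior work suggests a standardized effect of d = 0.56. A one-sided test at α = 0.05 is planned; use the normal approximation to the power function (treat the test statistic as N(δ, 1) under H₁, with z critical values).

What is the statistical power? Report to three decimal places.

Noncentrality parameter: δ = d·√(n/2) = 0.56 × √(64/2) = 3.1678
Critical value for a one-sided test at α = 0.05: z_α = 1.645.
Power = Φ(δ − 1.645) = Φ(1.523) = 0.9361.

Power ≈ 0.936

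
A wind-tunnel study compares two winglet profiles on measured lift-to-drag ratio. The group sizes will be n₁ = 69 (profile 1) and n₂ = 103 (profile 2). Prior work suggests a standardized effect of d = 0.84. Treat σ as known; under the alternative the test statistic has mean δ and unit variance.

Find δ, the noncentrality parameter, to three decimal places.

δ ≈ 5.400

The noncentrality parameter scales effect size by the design's sample-size factor: δ = d / √(1/n₁ + 1/n₂) = 0.84 / √(1/69 + 1/103) = 5.3996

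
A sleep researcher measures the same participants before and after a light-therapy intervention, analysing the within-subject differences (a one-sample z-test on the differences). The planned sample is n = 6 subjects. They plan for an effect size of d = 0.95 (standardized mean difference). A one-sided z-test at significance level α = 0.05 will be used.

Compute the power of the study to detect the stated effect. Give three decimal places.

Power ≈ 0.752

Noncentrality parameter: δ = d·√n = 0.95 × √6 = 2.3270
Critical value for a one-sided test at α = 0.05: z_α = 1.645.
Power = P(Z > 1.645 − δ) = Φ(0.682) = 0.7524.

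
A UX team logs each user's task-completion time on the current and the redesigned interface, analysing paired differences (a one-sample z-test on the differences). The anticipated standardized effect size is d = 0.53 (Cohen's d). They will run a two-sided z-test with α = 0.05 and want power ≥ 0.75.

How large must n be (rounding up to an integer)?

For power 0.75 need Φ(δ − z_{0.025}) = 0.75, so δ = z_{0.025} + z_{0.25} = 1.960 + 0.674 = 2.634.
(The Φ(−δ − z_{α/2}) term is vanishingly small for δ > 0 and is dropped in the standard sample-size formula.)
δ = d·√n ⇒ n = (δ/d)² = (2.634 / 0.53)² = 24.71.
Round up to the next whole unit.

n = 25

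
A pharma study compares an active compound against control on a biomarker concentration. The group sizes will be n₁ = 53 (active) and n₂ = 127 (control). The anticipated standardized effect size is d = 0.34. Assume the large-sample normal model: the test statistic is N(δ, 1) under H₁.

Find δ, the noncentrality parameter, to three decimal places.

δ ≈ 2.079

The noncentrality parameter scales effect size by the design's sample-size factor: δ = d / √(1/n₁ + 1/n₂) = 0.34 / √(1/53 + 1/127) = 2.0791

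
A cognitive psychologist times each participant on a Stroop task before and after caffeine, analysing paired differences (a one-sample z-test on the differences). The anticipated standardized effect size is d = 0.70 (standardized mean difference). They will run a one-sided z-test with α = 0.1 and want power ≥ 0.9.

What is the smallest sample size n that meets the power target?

Set Φ(δ − 1.282) = 0.9; then δ − 1.282 = Φ⁻¹(0.9) = 1.282, giving δ = 2.563.
δ = d·√n ⇒ n = (δ/d)² = (2.563 / 0.70)² = 13.41.
Round up to the next whole unit.

n = 14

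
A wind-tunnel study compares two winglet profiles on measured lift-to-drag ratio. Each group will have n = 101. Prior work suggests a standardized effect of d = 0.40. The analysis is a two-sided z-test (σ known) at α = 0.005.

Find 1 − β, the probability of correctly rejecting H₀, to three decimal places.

Power ≈ 0.514

Noncentrality parameter: λ = d·√(n/2) = 0.40 × √(101/2) = 2.8425
Critical value for a two-sided test at α = 0.005: z_{α/2} = 2.807.
Power = Φ(λ − 2.807) + Φ(−λ − 2.807) = Φ(0.036) + Φ(-5.650) = 0.5142 + 0.0000 = 0.5142.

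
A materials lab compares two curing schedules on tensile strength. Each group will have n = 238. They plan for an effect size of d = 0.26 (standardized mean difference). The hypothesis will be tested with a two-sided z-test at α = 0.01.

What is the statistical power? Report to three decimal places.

Noncentrality parameter: δ = d·√(n/2) = 0.26 × √(238/2) = 2.8363
Two-sided α = 0.01 → critical value z_{0.005} = 2.576.
Power = Φ(δ − 2.576) + Φ(−δ − 2.576) = Φ(0.260) + Φ(-5.412) = 0.6027 + 0.0000 = 0.6027.

Power ≈ 0.603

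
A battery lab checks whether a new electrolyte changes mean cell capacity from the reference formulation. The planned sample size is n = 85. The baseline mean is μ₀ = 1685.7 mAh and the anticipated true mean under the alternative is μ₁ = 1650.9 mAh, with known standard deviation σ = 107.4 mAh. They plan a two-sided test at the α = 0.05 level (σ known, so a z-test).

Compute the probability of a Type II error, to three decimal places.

Standardized effect: d = |μ₁ − μ₀| / σ = |1650.9 − 1685.7| / 107.4 = 0.3240
Noncentrality parameter: λ = d·√n = 0.3240 × √85 = 2.9873
Critical value for a two-sided test at α = 0.05: z_{α/2} = 1.960.
Power = Φ(λ − 1.960) + Φ(−λ − 1.960) = Φ(1.027) + Φ(-4.947) = 0.8479 + 0.0000 = 0.8479.
Type II error: β = 1 − power = 1 − 0.8479 = 0.1521.

β ≈ 0.152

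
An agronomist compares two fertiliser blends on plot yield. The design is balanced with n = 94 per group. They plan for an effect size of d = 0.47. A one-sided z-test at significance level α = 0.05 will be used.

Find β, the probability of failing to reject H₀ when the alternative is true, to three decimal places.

Noncentrality parameter: λ = d·√(n/2) = 0.47 × √(94/2) = 3.2222
One-sided α = 0.05 → critical value z_{0.05} = 1.645.
Power = Φ(λ − 1.645) = Φ(1.577) = 0.9426.
Type II error: β = 1 − power = 1 − 0.9426 = 0.0574.

β ≈ 0.057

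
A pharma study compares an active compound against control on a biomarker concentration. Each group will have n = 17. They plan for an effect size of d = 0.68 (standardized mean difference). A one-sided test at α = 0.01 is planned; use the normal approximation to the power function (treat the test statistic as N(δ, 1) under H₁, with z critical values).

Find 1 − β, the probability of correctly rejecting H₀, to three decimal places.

Noncentrality parameter: δ = d·√(n/2) = 0.68 × √(17/2) = 1.9825
One-sided α = 0.01 → critical value z_{0.01} = 2.326.
Power = P(Z > 2.326 − δ) = Φ(-0.344) = 0.3655.

Power ≈ 0.365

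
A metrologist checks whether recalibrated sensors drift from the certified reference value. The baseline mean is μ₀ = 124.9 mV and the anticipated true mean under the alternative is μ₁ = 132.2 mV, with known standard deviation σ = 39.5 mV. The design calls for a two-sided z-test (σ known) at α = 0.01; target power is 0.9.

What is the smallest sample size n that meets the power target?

n = 436

Standardized effect: d = |μ₁ − μ₀| / σ = |132.2 − 124.9| / 39.5 = 0.1848
For power 0.9 need Φ(δ − z_{0.005}) = 0.9, so δ = z_{0.005} + z_{0.10} = 2.576 + 1.282 = 3.857.
(The Φ(−δ − z_{α/2}) term is vanishingly small for δ > 0 and is dropped in the standard sample-size formula.)
δ = d·√n ⇒ n = (δ/d)² = (3.857 / 0.1848)² = 435.65.
Rounding up, n = 436.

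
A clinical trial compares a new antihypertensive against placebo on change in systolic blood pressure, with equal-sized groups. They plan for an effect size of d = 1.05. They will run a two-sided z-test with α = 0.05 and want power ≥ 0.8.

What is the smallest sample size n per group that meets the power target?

n = 15 per group

For power 0.8 need Φ(δ − z_{0.025}) = 0.8, so δ = z_{0.025} + z_{0.20} = 1.960 + 0.842 = 2.802.
(The Φ(−δ − z_{α/2}) term is vanishingly small for δ > 0 and is dropped in the standard sample-size formula.)
δ = d·√(n/2) ⇒ n = 2(δ/d)² = 2 × (2.802 / 1.05)² = 14.24.
Round up to the next whole unit.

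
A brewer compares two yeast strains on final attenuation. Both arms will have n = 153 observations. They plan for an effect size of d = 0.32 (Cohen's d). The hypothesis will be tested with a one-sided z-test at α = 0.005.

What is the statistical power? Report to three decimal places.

Noncentrality parameter: δ = d·√(n/2) = 0.32 × √(153/2) = 2.7989
Critical value for a one-sided test at α = 0.005: z_α = 2.576.
Power = P(Z > 2.576 − δ) = Φ(0.223) = 0.5882.

Power ≈ 0.588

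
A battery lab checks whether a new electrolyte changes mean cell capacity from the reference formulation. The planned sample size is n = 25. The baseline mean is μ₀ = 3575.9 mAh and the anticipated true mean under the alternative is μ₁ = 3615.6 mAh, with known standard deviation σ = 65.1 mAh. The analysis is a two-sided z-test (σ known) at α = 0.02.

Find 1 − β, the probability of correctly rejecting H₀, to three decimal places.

Power ≈ 0.765

Standardized effect: d = |μ₁ − μ₀| / σ = |3615.6 − 3575.9| / 65.1 = 0.6098
Noncentrality parameter: λ = d·√n = 0.6098 × √25 = 3.0492
Two-sided α = 0.02 → critical value z_{0.01} = 2.326.
Power = Φ(λ − 2.326) + Φ(−λ − 2.326) = Φ(0.723) + Φ(-5.376) = 0.7651 + 0.0000 = 0.7651.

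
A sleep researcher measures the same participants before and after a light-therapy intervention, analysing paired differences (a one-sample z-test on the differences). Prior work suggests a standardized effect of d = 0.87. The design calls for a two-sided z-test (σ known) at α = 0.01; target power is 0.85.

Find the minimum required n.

For power 0.85 need Φ(δ − z_{0.005}) = 0.85, so δ = z_{0.005} + z_{0.15} = 2.576 + 1.036 = 3.612.
(The Φ(−δ − z_{α/2}) term is vanishingly small for δ > 0 and is dropped in the standard sample-size formula.)
δ = d·√n ⇒ n = (δ/d)² = (3.612 / 0.87)² = 17.24.
Rounding up, n = 18.

n = 18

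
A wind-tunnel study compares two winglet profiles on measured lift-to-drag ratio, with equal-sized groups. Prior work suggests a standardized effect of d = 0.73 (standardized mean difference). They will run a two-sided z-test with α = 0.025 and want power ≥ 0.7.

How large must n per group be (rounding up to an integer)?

For power 0.7 need Φ(δ − z_{0.0125}) = 0.7, so δ = z_{0.0125} + z_{0.30} = 2.241 + 0.524 = 2.766.
(The Φ(−δ − z_{α/2}) term is vanishingly small for δ > 0 and is dropped in the standard sample-size formula.)
δ = d·√(n/2) ⇒ n = 2(δ/d)² = 2 × (2.766 / 0.73)² = 28.71.
Round up to the next whole unit.

n = 29 per group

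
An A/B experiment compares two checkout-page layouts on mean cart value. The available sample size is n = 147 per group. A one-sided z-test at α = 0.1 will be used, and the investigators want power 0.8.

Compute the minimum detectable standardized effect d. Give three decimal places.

d ≈ 0.248

Required noncentrality: δ = z_{0.1} + z_{0.20} = 1.282 + 0.842 = 2.123.
δ = d·√(n/2) ⇒ d = δ/√(n/2) = 2.123/√(147/2) = 0.2477.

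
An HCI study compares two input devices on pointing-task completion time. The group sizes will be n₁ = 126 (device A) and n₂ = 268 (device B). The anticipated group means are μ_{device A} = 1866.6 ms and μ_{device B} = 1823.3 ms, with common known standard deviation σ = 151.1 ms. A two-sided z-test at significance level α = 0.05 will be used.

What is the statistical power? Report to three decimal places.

Power ≈ 0.756

Standardized effect: d = |μ_{device A} − μ_{device B}| / σ = |1866.6 − 1823.3| / 151.1 = 0.2866
Noncentrality parameter: δ = d / √(1/n₁ + 1/n₂) = 0.2866 / √(1/126 + 1/268) = 2.6529
Critical value for a two-sided test at α = 0.05: z_{α/2} = 1.960.
Power = Φ(δ − 1.960) + Φ(−δ − 1.960) = Φ(0.693) + Φ(-4.613) = 0.7558 + 0.0000 = 0.7558.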